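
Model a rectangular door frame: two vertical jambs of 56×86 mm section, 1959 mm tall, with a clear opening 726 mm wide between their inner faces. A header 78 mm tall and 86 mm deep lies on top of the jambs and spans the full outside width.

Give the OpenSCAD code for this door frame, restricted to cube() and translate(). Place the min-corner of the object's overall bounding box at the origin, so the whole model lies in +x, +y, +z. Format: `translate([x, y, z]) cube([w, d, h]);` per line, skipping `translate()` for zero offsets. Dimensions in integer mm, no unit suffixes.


cube([56, 86, 1959]);
translate([782, 0, 0]) cube([56, 86, 1959]);
translate([0, 0, 1959]) cube([838, 86, 78]);


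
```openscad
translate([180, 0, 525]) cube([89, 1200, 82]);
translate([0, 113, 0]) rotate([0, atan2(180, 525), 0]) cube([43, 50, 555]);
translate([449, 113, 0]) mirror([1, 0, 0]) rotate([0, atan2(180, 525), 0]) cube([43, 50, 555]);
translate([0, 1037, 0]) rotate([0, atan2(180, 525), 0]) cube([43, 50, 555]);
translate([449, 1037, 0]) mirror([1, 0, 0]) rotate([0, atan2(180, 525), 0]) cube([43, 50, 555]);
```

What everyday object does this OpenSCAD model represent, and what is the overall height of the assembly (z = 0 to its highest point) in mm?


A sawhorse. The overall height is 607 mm.

A beam across two mirrored pairs of raked legs — a sawhorse. The beam's underside is at z = 525 (matching the legs' vertical rise in atan2(180, 525)) and the beam is 82 mm tall, so its top is at 525 + 82 = 607 mm. The raked legs top out at the beam's underside, so that is the highest point.


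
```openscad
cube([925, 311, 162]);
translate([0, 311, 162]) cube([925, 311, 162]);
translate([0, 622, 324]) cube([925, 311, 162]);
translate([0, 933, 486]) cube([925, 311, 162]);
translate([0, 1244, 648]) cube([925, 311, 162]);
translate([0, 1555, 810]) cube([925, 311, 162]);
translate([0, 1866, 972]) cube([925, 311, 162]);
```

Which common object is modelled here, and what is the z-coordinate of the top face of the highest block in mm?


A staircase. The total rise is 1134 mm.

7 identical blocks, each offset up and back from the previous — a staircase. Each step is 162 mm tall and there are 7 of them, so the total rise is 7 × 162 = 1134 mm.


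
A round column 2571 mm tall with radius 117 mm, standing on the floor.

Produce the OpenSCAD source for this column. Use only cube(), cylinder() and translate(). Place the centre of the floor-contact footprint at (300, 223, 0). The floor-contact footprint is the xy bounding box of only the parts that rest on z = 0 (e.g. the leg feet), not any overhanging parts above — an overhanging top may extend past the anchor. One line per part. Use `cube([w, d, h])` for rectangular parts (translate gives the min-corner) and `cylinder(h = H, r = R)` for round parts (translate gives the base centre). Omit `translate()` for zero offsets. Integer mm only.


translate([300, 223, 0]) cylinder(h = 2571, r = 117);


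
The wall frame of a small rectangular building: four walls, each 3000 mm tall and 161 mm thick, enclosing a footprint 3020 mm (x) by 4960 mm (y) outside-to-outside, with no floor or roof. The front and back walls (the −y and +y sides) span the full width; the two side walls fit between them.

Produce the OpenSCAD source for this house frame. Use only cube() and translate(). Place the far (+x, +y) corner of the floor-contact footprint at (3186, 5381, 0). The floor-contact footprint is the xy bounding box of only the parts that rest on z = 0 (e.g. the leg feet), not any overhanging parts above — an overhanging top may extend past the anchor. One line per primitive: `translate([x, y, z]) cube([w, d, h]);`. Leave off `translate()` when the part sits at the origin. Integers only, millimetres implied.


translate([166, 421, 0]) cube([3020, 161, 3000]);
translate([166, 5220, 0]) cube([3020, 161, 3000]);
translate([166, 582, 0]) cube([161, 4638, 3000]);
translate([3025, 582, 0]) cube([161, 4638, 3000]);


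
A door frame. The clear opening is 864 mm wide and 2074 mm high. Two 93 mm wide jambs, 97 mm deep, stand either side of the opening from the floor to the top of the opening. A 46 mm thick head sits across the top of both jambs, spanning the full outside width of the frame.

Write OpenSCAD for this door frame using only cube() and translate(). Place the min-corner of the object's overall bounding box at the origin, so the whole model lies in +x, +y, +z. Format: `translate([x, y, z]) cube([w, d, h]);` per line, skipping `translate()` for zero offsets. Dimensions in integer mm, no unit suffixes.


cube([93, 97, 2074]);
translate([957, 0, 0]) cube([93, 97, 2074]);
translate([0, 0, 2074]) cube([1050, 97, 46]);


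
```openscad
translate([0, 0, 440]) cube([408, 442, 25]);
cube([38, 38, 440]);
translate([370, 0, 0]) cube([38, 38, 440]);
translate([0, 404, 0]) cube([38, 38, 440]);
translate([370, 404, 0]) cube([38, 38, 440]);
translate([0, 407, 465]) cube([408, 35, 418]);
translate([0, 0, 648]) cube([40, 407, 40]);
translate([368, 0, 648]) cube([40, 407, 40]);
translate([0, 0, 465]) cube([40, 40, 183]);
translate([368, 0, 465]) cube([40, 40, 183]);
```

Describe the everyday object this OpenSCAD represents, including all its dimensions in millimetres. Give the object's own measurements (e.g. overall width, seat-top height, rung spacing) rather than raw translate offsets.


A chair. The seat is a 408×442×25 mm slab with its top at z = 465 mm, on four 38×38 mm corner legs (flush with the seat edges, standing on z = 0). A flat backrest 35 mm thick, 418 mm tall, spans the full seat width and rises from the seat top along its +y edge, rear face flush with the rear of the seat. Two armrests of 40×40 mm section run along each side from the seat's front edge to the front of the backrest, top faces 223 mm above the seat top and outer faces flush with the seat's x-edges; a 40×40 mm post under the front of each armrest stands on the seat at the front corner.


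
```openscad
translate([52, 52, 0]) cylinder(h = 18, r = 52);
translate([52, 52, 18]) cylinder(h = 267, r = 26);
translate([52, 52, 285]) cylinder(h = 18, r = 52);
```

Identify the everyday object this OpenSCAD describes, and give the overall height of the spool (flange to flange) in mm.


A spool. The overall height is 303 mm.

Three coaxial cylinders, large–small–large — a spool. Two 18 mm flanges and a 267 mm core give 18 + 267 + 18 = 303 mm.


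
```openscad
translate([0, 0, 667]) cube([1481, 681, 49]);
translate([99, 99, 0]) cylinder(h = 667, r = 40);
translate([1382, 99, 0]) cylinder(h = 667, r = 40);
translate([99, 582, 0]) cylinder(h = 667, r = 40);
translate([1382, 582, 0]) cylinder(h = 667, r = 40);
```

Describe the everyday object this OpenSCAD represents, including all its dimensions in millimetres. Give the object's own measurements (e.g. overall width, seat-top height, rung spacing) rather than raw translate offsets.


A rectangular dining table. The top is 1481×681×49 mm with its upper surface at z = 716 mm. It stands on four round legs of 80 mm diameter, each leg's bounding box inset 59 mm from the nearest pair of top edges, running from the floor to the underside of the top.


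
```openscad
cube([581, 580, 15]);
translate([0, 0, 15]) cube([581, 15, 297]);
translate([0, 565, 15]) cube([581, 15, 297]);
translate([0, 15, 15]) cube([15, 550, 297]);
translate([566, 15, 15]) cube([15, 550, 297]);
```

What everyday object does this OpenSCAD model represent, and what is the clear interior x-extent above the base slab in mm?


An open box. The internal width is 551 mm.

A 581×580 base slab with four walls standing on it — an open box. The base is 581 mm wide and the walls are 15 mm thick, so the internal width is 581 − 2 × 15 = 551 mm.


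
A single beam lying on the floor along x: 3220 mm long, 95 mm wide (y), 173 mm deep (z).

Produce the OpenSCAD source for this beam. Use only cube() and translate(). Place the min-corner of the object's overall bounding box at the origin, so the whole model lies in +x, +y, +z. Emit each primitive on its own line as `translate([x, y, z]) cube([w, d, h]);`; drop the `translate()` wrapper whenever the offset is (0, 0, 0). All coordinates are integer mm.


cube([3220, 95, 173]);


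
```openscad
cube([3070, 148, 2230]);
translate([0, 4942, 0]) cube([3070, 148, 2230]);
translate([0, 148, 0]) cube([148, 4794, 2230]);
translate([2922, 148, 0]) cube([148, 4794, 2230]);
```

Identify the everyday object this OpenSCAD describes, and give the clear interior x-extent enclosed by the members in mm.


A house (or room) frame. The interior width is 2774 mm.

Four 2230 mm walls enclosing a rectangle with no floor or roof — a room or house frame. Outside width is 3070 mm and wall thickness is 148 mm, so the interior width is 3070 − 2 × 148 = 2774 mm.


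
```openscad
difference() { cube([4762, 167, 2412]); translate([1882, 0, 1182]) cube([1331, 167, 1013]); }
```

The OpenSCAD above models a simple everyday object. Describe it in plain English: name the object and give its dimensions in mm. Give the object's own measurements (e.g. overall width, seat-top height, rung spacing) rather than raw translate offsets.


A wall 4762 mm long (x), 167 mm thick (y), 2412 mm tall, with a rectangular window opening cut through it. The opening is 1331 mm wide and 1013 mm tall; its sill is at z = 1182 mm and its near (−x) edge is 1882 mm from the wall's −x end. The opening passes through the full wall thickness.


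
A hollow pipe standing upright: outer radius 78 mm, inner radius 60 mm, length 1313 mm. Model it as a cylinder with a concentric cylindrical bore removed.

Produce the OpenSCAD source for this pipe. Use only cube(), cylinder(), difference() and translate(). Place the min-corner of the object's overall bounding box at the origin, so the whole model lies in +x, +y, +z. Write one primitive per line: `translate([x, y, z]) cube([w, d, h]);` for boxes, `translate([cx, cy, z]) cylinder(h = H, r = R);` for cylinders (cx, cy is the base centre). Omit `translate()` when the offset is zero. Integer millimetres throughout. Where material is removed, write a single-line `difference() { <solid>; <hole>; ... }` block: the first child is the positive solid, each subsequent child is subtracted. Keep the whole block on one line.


difference() { translate([78, 78, 0]) cylinder(h = 1313, r = 78); translate([78, 78, 0]) cylinder(h = 1313, r = 60); }


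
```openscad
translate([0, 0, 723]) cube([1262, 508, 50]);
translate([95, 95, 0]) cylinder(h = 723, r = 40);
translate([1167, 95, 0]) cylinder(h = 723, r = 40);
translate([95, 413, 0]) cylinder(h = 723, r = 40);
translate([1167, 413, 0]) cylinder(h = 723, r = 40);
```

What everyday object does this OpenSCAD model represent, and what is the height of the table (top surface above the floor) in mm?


A table. The table height is 773 mm.

A 1262×508×50 slab sits at z = 723 on four Ø80 mm round legs — a table. The top surface is at 723 + 50 = 773 mm.


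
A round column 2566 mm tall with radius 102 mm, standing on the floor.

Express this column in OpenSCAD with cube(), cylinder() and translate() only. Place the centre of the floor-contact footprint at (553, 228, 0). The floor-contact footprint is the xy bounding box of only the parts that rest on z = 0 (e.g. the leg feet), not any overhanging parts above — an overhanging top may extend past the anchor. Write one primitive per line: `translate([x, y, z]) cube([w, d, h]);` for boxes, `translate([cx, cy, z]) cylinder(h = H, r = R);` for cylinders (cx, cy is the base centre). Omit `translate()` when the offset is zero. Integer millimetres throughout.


translate([553, 228, 0]) cylinder(h = 2566, r = 102);


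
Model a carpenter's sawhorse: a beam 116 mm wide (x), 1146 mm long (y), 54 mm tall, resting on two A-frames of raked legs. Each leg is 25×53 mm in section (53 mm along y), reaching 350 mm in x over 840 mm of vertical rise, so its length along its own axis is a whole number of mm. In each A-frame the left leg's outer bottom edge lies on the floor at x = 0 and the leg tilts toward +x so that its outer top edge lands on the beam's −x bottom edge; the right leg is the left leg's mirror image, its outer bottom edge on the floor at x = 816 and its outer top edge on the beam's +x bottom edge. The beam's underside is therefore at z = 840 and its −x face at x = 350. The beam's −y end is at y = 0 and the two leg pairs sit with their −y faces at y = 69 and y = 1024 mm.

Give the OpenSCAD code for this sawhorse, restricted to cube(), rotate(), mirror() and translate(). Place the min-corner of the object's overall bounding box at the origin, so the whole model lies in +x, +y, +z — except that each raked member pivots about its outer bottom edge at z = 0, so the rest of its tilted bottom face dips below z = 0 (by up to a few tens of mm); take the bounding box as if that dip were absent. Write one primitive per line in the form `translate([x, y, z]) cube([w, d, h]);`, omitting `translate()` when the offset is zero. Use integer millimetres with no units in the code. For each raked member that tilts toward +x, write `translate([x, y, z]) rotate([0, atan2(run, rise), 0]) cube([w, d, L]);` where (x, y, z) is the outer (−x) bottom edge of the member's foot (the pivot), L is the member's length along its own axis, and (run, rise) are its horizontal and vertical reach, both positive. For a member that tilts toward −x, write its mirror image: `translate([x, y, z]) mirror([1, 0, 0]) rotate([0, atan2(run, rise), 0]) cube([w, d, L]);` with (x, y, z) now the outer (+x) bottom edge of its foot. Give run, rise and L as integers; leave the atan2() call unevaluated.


translate([350, 0, 840]) cube([116, 1146, 54]);
translate([0, 69, 0]) rotate([0, atan2(350, 840), 0]) cube([25, 53, 910]);
translate([816, 69, 0]) mirror([1, 0, 0]) rotate([0, atan2(350, 840), 0]) cube([25, 53, 910]);
translate([0, 1024, 0]) rotate([0, atan2(350, 840), 0]) cube([25, 53, 910]);
translate([816, 1024, 0]) mirror([1, 0, 0]) rotate([0, atan2(350, 840), 0]) cube([25, 53, 910]);


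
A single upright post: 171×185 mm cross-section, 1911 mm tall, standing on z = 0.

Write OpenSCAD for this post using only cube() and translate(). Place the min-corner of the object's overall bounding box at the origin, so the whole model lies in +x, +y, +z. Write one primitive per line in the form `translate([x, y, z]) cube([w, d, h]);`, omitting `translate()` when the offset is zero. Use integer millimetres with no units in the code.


cube([171, 185, 1911]);


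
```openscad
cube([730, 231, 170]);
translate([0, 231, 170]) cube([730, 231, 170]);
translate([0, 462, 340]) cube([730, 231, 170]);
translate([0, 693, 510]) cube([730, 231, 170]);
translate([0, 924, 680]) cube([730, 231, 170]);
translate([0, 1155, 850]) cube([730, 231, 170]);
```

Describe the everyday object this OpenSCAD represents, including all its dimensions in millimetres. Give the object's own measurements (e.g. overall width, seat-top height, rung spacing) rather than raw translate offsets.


A straight staircase of 6 solid steps. Each step is 730 mm wide (x), 231 mm deep (y, the going) and 170 mm tall (the rise). The first step rests on the floor; each subsequent step sits one going further in +y and one rise higher in +z, directly behind and above the previous step with no overlap.


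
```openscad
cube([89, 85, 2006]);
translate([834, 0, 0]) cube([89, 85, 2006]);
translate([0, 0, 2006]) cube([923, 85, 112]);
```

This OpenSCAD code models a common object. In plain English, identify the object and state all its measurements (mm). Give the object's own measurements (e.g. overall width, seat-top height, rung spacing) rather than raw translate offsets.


A door frame. The clear opening is 745 mm wide and 2006 mm high. Two 89 mm wide jambs, 85 mm deep, stand either side of the opening from the floor to the top of the opening. A 112 mm thick head sits across the top of both jambs, spanning the full outside width of the frame.


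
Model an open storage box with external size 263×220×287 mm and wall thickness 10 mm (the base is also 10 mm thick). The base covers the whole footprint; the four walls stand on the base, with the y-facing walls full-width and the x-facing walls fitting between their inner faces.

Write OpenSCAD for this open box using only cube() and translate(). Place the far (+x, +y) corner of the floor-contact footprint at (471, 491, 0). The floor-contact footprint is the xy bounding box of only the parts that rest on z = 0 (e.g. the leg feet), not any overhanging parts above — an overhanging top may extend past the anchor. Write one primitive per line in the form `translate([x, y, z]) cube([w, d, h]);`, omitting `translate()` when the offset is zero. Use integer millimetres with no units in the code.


translate([208, 271, 0]) cube([263, 220, 10]);
translate([208, 271, 10]) cube([263, 10, 277]);
translate([208, 481, 10]) cube([263, 10, 277]);
translate([208, 281, 10]) cube([10, 200, 277]);
translate([461, 281, 10]) cube([10, 200, 277]);


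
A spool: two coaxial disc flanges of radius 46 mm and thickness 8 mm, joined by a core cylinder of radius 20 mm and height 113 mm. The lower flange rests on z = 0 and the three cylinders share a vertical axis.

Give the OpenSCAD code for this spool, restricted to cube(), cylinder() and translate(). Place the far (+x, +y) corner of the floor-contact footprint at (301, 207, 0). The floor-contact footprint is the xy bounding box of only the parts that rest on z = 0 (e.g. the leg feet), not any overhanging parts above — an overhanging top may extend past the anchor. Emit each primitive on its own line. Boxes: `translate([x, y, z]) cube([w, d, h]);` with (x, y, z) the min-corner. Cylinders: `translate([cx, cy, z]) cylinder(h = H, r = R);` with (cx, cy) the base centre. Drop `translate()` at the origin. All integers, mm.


translate([255, 161, 0]) cylinder(h = 8, r = 46);
translate([255, 161, 8]) cylinder(h = 113, r = 20);
translate([255, 161, 121]) cylinder(h = 8, r = 46);


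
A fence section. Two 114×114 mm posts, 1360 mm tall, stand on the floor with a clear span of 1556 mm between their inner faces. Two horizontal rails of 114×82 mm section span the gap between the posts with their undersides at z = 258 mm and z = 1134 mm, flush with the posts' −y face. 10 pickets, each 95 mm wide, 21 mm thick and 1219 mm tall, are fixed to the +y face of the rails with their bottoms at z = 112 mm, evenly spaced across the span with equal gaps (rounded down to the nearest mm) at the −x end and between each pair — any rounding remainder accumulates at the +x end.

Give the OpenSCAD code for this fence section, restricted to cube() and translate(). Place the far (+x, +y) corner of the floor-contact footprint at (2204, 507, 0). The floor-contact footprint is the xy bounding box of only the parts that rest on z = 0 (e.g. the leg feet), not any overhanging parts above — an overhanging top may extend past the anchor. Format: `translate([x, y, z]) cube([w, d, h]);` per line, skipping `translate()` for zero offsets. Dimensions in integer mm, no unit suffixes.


translate([420, 393, 0]) cube([114, 114, 1360]);
translate([2090, 393, 0]) cube([114, 114, 1360]);
translate([534, 393, 258]) cube([1556, 114, 82]);
translate([534, 393, 1134]) cube([1556, 114, 82]);
translate([589, 507, 112]) cube([95, 21, 1219]);
translate([739, 507, 112]) cube([95, 21, 1219]);
translate([889, 507, 112]) cube([95, 21, 1219]);
translate([1039, 507, 112]) cube([95, 21, 1219]);
translate([1189, 507, 112]) cube([95, 21, 1219]);
translate([1339, 507, 112]) cube([95, 21, 1219]);
translate([1489, 507, 112]) cube([95, 21, 1219]);
translate([1639, 507, 112]) cube([95, 21, 1219]);
translate([1789, 507, 112]) cube([95, 21, 1219]);
translate([1939, 507, 112]) cube([95, 21, 1219]);


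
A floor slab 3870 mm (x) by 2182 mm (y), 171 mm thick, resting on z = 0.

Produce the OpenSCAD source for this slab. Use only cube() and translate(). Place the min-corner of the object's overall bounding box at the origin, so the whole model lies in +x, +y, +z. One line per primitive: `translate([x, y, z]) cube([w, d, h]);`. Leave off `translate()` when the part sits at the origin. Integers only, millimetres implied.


cube([3870, 2182, 171]);


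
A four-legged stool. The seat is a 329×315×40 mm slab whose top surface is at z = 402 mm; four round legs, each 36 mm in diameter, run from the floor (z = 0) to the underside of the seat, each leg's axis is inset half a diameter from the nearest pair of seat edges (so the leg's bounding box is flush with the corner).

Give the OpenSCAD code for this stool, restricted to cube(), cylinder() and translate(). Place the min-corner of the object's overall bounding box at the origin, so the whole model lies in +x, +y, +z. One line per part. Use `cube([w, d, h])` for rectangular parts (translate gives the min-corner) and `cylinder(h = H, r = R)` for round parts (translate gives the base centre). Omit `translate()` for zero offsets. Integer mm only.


translate([0, 0, 362]) cube([329, 315, 40]);
translate([18, 18, 0]) cylinder(h = 362, r = 18);
translate([311, 18, 0]) cylinder(h = 362, r = 18);
translate([18, 297, 0]) cylinder(h = 362, r = 18);
translate([311, 297, 0]) cylinder(h = 362, r = 18);


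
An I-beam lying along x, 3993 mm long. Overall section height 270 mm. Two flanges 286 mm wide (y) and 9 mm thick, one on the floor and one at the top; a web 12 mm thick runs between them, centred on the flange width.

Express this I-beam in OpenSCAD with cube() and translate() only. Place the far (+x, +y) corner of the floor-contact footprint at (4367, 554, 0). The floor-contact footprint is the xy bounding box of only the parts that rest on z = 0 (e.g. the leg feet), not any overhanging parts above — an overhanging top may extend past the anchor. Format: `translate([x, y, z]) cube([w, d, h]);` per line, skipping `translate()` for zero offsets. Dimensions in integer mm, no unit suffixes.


translate([374, 268, 0]) cube([3993, 286, 9]);
translate([374, 405, 9]) cube([3993, 12, 252]);
translate([374, 268, 261]) cube([3993, 286, 9]);


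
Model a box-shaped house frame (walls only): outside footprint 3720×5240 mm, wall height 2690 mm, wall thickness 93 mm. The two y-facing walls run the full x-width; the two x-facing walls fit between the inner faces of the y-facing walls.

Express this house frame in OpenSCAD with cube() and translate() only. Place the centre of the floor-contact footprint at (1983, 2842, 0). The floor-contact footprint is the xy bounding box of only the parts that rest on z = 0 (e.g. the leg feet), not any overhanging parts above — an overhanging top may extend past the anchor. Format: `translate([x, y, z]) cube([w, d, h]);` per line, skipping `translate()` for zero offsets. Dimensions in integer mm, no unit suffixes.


translate([123, 222, 0]) cube([3720, 93, 2690]);
translate([123, 5369, 0]) cube([3720, 93, 2690]);
translate([123, 315, 0]) cube([93, 5054, 2690]);
translate([3750, 315, 0]) cube([93, 5054, 2690]);


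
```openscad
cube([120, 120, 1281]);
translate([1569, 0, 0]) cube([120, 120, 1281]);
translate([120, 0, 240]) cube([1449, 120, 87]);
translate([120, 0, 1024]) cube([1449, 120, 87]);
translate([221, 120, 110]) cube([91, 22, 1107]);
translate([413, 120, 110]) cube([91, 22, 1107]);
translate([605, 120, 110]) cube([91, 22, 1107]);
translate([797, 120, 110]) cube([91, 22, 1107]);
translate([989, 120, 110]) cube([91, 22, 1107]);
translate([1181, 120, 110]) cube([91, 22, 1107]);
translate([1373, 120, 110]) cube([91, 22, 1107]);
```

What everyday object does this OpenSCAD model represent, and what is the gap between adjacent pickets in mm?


A fence section. The picket gap is 101 mm.

Two posts, two rails, 7 pickets — a fence section. Span 1449 mm holds 7 pickets of 91 mm with 8 equal gaps: ⌊(1449 − 7·91) / 8⌋ = 101 mm.


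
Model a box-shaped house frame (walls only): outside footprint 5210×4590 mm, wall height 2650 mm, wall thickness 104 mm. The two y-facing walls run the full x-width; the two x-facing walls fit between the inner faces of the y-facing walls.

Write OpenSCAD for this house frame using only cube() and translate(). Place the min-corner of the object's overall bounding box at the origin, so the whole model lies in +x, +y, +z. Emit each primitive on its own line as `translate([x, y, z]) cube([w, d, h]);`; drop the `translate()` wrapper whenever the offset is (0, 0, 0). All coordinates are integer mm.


cube([5210, 104, 2650]);
translate([0, 4486, 0]) cube([5210, 104, 2650]);
translate([0, 104, 0]) cube([104, 4382, 2650]);
translate([5106, 104, 0]) cube([104, 4382, 2650]);


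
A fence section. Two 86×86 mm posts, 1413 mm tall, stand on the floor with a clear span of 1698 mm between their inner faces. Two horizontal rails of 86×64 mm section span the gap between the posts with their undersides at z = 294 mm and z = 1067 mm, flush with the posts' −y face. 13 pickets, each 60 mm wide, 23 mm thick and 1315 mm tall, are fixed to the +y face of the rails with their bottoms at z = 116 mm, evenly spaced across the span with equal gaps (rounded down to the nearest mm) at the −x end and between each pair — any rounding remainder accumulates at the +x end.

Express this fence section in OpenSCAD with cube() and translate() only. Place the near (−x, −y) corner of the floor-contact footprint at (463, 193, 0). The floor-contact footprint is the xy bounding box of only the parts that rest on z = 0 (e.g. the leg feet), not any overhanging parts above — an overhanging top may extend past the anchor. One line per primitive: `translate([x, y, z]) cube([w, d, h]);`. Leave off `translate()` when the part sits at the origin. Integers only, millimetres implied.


translate([463, 193, 0]) cube([86, 86, 1413]);
translate([2247, 193, 0]) cube([86, 86, 1413]);
translate([549, 193, 294]) cube([1698, 86, 64]);
translate([549, 193, 1067]) cube([1698, 86, 64]);
translate([614, 279, 116]) cube([60, 23, 1315]);
translate([739, 279, 116]) cube([60, 23, 1315]);
translate([864, 279, 116]) cube([60, 23, 1315]);
translate([989, 279, 116]) cube([60, 23, 1315]);
translate([1114, 279, 116]) cube([60, 23, 1315]);
translate([1239, 279, 116]) cube([60, 23, 1315]);
translate([1364, 279, 116]) cube([60, 23, 1315]);
translate([1489, 279, 116]) cube([60, 23, 1315]);
translate([1614, 279, 116]) cube([60, 23, 1315]);
translate([1739, 279, 116]) cube([60, 23, 1315]);
translate([1864, 279, 116]) cube([60, 23, 1315]);
translate([1989, 279, 116]) cube([60, 23, 1315]);
translate([2114, 279, 116]) cube([60, 23, 1315]);


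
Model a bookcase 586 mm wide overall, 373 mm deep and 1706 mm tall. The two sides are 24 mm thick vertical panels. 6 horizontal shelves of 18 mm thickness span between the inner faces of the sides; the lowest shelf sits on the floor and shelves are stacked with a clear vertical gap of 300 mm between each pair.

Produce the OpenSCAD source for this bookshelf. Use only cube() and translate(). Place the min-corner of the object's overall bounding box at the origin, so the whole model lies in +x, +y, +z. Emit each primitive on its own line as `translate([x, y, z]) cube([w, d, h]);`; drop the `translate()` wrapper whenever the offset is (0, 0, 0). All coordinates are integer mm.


cube([24, 373, 1706]);
translate([562, 0, 0]) cube([24, 373, 1706]);
translate([24, 0, 0]) cube([538, 373, 18]);
translate([24, 0, 318]) cube([538, 373, 18]);
translate([24, 0, 636]) cube([538, 373, 18]);
translate([24, 0, 954]) cube([538, 373, 18]);
translate([24, 0, 1272]) cube([538, 373, 18]);
translate([24, 0, 1590]) cube([538, 373, 18]);


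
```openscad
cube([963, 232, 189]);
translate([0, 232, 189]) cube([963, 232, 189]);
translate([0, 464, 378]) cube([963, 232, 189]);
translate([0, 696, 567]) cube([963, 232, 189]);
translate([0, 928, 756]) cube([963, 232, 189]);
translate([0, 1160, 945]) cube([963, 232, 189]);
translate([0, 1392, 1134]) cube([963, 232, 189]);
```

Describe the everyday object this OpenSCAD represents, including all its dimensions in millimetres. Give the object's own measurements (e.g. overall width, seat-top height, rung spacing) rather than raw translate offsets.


A straight staircase of 7 solid steps. Each step is 963 mm wide (x), 232 mm deep (y, the going) and 189 mm tall (the rise). The first step rests on the floor; each subsequent step sits one going further in +y and one rise higher in +z, directly behind and above the previous step with no overlap.


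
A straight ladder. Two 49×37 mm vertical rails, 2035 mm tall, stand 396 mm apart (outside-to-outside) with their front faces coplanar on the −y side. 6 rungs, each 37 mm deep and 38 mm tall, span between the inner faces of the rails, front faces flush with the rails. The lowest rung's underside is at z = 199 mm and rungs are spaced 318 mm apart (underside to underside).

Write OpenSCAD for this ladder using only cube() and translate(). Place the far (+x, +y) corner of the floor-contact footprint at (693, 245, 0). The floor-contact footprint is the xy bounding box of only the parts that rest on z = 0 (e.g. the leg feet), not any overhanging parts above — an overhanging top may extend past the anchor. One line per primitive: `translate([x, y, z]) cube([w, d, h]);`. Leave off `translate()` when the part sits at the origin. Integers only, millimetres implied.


translate([297, 208, 0]) cube([49, 37, 2035]);
translate([644, 208, 0]) cube([49, 37, 2035]);
translate([346, 208, 199]) cube([298, 37, 38]);
translate([346, 208, 517]) cube([298, 37, 38]);
translate([346, 208, 835]) cube([298, 37, 38]);
translate([346, 208, 1153]) cube([298, 37, 38]);
translate([346, 208, 1471]) cube([298, 37, 38]);
translate([346, 208, 1789]) cube([298, 37, 38]);


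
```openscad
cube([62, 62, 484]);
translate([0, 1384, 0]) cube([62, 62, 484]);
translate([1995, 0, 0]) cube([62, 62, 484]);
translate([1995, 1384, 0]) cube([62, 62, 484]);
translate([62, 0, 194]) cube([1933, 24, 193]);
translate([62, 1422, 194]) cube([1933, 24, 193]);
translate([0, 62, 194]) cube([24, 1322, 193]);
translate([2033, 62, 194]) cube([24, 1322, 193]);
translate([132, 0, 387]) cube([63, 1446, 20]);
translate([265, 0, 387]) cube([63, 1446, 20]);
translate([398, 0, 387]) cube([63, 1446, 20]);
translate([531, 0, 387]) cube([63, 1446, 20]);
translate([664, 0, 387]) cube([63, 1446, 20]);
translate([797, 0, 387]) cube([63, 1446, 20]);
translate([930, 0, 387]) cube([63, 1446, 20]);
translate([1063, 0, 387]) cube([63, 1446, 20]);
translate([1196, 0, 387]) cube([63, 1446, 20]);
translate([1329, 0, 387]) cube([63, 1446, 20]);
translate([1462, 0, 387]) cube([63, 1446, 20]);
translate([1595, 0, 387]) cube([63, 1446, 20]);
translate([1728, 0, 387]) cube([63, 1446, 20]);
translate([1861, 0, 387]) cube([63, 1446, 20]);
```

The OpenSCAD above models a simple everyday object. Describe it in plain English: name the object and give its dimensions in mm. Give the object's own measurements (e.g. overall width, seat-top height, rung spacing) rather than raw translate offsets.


A bed frame 2057 mm long (x) by 1446 mm wide (y). Four 62×62 mm corner posts, 484 mm tall, at the corners of the footprint. Four rails of 24 mm thickness and 193 mm height run between adjacent posts with their undersides at z = 194 mm, their outer faces flush with the outside of the frame (the two x-running rails run between the posts' inner faces; the two y-running rails run between the posts' inner faces). 14 slats, each 63 mm wide (x) and 20 mm thick, lie across the top of the two x-running rails, running the full 1446 mm width of the frame in y; along x they sit between the end posts with a 70 mm gap after the −x posts and between neighbouring slats, leaving 71 mm before the +x posts.


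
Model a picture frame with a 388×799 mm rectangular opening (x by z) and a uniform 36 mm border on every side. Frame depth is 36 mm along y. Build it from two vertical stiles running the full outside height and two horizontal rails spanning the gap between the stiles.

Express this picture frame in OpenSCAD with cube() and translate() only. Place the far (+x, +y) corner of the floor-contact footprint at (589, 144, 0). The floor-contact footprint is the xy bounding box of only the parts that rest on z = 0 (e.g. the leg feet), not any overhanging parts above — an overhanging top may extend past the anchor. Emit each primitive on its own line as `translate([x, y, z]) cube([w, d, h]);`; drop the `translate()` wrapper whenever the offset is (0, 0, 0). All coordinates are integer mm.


translate([129, 108, 0]) cube([36, 36, 871]);
translate([553, 108, 0]) cube([36, 36, 871]);
translate([165, 108, 0]) cube([388, 36, 36]);
translate([165, 108, 835]) cube([388, 36, 36]);


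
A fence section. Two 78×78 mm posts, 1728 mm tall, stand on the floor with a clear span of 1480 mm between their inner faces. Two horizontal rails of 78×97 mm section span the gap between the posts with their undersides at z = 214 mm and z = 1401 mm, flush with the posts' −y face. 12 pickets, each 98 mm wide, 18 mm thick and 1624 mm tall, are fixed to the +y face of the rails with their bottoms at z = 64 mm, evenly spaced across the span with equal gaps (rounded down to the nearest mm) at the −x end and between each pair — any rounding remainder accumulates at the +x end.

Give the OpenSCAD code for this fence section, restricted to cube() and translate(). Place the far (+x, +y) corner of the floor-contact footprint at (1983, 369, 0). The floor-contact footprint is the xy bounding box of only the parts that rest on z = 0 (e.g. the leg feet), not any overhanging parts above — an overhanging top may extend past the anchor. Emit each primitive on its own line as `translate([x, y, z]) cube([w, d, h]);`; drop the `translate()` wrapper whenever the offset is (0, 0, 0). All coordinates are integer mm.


translate([347, 291, 0]) cube([78, 78, 1728]);
translate([1905, 291, 0]) cube([78, 78, 1728]);
translate([425, 291, 214]) cube([1480, 78, 97]);
translate([425, 291, 1401]) cube([1480, 78, 97]);
translate([448, 369, 64]) cube([98, 18, 1624]);
translate([569, 369, 64]) cube([98, 18, 1624]);
translate([690, 369, 64]) cube([98, 18, 1624]);
translate([811, 369, 64]) cube([98, 18, 1624]);
translate([932, 369, 64]) cube([98, 18, 1624]);
translate([1053, 369, 64]) cube([98, 18, 1624]);
translate([1174, 369, 64]) cube([98, 18, 1624]);
translate([1295, 369, 64]) cube([98, 18, 1624]);
translate([1416, 369, 64]) cube([98, 18, 1624]);
translate([1537, 369, 64]) cube([98, 18, 1624]);
translate([1658, 369, 64]) cube([98, 18, 1624]);
translate([1779, 369, 64]) cube([98, 18, 1624]);


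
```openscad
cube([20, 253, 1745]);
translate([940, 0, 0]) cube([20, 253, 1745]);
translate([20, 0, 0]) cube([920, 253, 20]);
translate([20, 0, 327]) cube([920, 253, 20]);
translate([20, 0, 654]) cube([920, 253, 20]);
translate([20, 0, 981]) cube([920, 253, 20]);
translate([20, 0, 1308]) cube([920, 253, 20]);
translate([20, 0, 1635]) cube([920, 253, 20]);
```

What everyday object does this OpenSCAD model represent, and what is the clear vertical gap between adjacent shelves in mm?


A bookshelf. The clear shelf gap is 307 mm.

Two tall side panels with 6 horizontal boards between them — a bookshelf. The first two shelf undersides are at z = 0 and z = 327; with shelf thickness 20, the clear gap is 327 − 0 − 20 = 307 mm.


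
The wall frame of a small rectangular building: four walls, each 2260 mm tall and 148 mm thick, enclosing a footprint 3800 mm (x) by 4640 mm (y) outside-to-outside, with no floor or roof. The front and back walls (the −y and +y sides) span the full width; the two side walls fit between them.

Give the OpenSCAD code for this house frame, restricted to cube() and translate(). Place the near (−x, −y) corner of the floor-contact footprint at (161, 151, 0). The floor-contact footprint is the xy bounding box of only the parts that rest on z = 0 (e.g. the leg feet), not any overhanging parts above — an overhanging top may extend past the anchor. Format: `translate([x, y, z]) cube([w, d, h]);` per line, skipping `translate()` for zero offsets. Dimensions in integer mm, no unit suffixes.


translate([161, 151, 0]) cube([3800, 148, 2260]);
translate([161, 4643, 0]) cube([3800, 148, 2260]);
translate([161, 299, 0]) cube([148, 4344, 2260]);
translate([3813, 299, 0]) cube([148, 4344, 2260]);


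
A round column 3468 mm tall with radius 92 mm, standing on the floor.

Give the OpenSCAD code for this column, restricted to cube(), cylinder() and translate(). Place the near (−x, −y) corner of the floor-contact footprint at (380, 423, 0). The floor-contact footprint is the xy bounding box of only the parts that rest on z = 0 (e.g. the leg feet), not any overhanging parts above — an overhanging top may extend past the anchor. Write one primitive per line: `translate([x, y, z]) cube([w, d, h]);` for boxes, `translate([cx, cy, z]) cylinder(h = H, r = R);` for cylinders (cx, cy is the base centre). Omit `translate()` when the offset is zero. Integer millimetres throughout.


translate([472, 515, 0]) cylinder(h = 3468, r = 92);


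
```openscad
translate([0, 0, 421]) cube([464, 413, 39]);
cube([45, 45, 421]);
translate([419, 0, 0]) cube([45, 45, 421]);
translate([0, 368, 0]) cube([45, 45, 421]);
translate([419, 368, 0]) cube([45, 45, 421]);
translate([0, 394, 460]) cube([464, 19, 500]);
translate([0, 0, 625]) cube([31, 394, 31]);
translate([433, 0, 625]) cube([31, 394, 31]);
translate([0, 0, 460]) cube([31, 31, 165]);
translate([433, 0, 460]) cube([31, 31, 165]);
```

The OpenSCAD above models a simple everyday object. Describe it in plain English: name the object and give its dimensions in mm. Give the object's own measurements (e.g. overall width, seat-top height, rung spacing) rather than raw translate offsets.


A chair. The seat is a 464×413×39 mm slab with its top at z = 460 mm, on four 45×45 mm corner legs (flush with the seat edges, standing on z = 0). A flat backrest 19 mm thick, 500 mm tall, spans the full seat width and rises from the seat top along its +y edge, rear face flush with the rear of the seat. Two armrests of 31×31 mm section run along each side from the seat's front edge to the front of the backrest, top faces 196 mm above the seat top and outer faces flush with the seat's x-edges; a 31×31 mm post under the front of each armrest stands on the seat at the front corner.


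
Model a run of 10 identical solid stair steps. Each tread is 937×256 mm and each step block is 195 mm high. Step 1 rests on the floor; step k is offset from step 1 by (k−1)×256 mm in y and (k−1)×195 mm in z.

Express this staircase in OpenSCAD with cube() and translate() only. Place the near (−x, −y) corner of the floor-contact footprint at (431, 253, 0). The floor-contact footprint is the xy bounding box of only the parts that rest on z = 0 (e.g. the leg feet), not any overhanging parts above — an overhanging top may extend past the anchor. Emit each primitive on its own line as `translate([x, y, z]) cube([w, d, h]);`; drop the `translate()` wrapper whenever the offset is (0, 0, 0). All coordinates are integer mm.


translate([431, 253, 0]) cube([937, 256, 195]);
translate([431, 509, 195]) cube([937, 256, 195]);
translate([431, 765, 390]) cube([937, 256, 195]);
translate([431, 1021, 585]) cube([937, 256, 195]);
translate([431, 1277, 780]) cube([937, 256, 195]);
translate([431, 1533, 975]) cube([937, 256, 195]);
translate([431, 1789, 1170]) cube([937, 256, 195]);
translate([431, 2045, 1365]) cube([937, 256, 195]);
translate([431, 2301, 1560]) cube([937, 256, 195]);
translate([431, 2557, 1755]) cube([937, 256, 195]);


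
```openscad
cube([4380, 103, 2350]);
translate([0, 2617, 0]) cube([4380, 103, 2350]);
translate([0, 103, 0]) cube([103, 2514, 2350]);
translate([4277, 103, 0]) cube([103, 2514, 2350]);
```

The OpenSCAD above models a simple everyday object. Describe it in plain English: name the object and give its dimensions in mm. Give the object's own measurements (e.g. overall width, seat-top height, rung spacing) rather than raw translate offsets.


The wall frame of a small rectangular building: four walls, each 2350 mm tall and 103 mm thick, enclosing a footprint 4380 mm (x) by 2720 mm (y) outside-to-outside, with no floor or roof. The front and back walls (the −y and +y sides) span the full width; the two side walls fit between them.
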